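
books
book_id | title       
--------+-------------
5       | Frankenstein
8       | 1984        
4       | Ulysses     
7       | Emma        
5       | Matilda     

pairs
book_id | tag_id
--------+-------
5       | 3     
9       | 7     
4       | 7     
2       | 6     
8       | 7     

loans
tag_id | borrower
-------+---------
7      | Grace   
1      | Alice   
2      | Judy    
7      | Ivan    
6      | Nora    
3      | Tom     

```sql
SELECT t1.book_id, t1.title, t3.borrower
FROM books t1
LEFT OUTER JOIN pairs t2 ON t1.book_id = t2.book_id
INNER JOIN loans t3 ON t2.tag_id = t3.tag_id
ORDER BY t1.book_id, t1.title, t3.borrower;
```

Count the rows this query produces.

6

Joins associate left-to-right: books LEFT JOIN pairs on book_id gives 5 intermediate row(s).
Then INNER JOIN `loans t3` on tag_id: keep only rows whose t2.tag_id appears in t3.
Result: 6 row(s).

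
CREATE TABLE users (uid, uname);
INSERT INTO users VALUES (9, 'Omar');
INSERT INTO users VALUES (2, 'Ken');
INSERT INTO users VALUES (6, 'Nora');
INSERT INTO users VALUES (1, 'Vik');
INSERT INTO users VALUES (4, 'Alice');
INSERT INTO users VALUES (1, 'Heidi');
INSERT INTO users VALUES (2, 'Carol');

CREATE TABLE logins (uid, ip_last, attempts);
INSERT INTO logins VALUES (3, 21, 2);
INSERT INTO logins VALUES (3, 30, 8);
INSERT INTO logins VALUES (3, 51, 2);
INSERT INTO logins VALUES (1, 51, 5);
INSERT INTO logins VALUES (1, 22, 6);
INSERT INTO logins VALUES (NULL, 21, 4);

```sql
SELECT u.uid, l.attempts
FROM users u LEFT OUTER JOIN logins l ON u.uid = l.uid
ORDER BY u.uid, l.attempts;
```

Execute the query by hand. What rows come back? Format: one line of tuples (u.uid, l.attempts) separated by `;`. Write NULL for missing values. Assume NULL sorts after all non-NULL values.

(1, 5); (1, 5); (1, 6); (1, 6); (2, NULL); (2, NULL); (4, NULL); (6, NULL); (9, NULL)

LEFT JOIN keeps every row from `users`; unmatched rows get NULL for `logins`'s columns.
Matching on u.uid = l.uid. A NULL in a compared column never satisfies the condition.
- u[0] uid=9 → no match; kept with NULLs on the l side.
- u[1] uid=2 → no match; kept with NULLs on the l side.
- u[2] uid=6 → no match; kept with NULLs on the l side.
- u[3] uid=1 → 2 match(es) in l → 2 row(s).
- u[4] uid=4 → no match; kept with NULLs on the l side.
- u[5] uid=1 → 2 match(es) in l → 2 row(s).
- u[6] uid=2 → no match; kept with NULLs on the l side.
After projecting and ordering:
u.uid | l.attempts
1 | 5
1 | 5
1 | 6
1 | 6
2 | NULL
2 | NULL
4 | NULL
6 | NULL
9 | NULL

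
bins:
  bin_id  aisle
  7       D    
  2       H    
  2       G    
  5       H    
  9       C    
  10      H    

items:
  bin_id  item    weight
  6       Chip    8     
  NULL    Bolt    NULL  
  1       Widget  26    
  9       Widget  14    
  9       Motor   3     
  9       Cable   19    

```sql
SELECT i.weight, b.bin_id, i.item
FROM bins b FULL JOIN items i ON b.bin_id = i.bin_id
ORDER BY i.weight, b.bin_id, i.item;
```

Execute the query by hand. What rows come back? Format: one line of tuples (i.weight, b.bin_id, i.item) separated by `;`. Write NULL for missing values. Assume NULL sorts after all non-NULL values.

FULL OUTER JOIN keeps every row from both sides; unmatched rows get NULL for the other side's columns.
Matching on b.bin_id = i.bin_id. A NULL in a compared column never satisfies the condition.
- bin_id=7: no i row matches, row kept with i columns NULL.
- bin_id=2: no i row matches, row kept with i columns NULL.
- bin_id=2: no i row matches, row kept with i columns NULL.
- bin_id=5: no i row matches, row kept with i columns NULL.
- bin_id=9: 3 matching i row(s), so 3 row(s) emitted.
- bin_id=10: no i row matches, row kept with i columns NULL.
- 3 row(s) from i found no b partner → padded with NULL.

(3, 9, Motor); (8, NULL, Chip); (14, 9, Widget); (19, 9, Cable); (26, NULL, Widget); (NULL, 2, NULL); (NULL, 2, NULL); (NULL, 5, NULL); (NULL, 7, NULL); (NULL, 10, NULL); (NULL, NULL, Bolt)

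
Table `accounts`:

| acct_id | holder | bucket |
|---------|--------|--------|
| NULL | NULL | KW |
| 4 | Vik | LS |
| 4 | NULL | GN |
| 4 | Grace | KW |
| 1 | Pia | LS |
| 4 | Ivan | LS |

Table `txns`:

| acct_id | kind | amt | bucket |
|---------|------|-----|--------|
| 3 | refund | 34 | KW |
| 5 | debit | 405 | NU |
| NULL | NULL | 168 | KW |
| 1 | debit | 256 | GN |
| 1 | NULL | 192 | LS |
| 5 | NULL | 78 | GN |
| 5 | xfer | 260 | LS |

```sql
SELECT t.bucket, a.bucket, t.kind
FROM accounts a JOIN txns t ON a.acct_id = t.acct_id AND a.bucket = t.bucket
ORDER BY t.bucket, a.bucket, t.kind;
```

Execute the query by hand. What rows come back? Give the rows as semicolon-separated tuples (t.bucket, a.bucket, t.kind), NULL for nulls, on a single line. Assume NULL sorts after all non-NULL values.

(LS, LS, NULL)

INNER JOIN keeps only pairs where the ON condition holds.
Matching on a.acct_id = t.acct_id AND a.bucket = t.bucket. A NULL in a compared column never satisfies the condition.
Matched pairs: 1.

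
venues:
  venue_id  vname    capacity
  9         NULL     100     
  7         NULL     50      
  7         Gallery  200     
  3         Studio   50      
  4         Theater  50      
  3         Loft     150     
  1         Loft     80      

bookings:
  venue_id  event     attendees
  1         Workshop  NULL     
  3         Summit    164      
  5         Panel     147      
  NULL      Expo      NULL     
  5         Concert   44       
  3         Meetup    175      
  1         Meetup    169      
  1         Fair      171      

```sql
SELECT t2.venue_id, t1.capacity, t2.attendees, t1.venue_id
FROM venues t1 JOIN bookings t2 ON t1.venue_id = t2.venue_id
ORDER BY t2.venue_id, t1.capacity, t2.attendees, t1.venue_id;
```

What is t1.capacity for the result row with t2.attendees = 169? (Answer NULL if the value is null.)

80

INNER JOIN keeps only pairs where the ON condition holds.
Matching on t1.venue_id = t2.venue_id. A NULL in a compared column never satisfies the condition.
- t1 (venue_id=9) has no partner → excluded.
- t1 (venue_id=7) has no partner → excluded.
- t1 (venue_id=7) has no partner → excluded.
- t1 (venue_id=3) pairs with 2 row(s) of t2.
- t1 (venue_id=4) has no partner → excluded.
- t1 (venue_id=3) pairs with 2 row(s) of t2.
- t1 (venue_id=1) pairs with 3 row(s) of t2.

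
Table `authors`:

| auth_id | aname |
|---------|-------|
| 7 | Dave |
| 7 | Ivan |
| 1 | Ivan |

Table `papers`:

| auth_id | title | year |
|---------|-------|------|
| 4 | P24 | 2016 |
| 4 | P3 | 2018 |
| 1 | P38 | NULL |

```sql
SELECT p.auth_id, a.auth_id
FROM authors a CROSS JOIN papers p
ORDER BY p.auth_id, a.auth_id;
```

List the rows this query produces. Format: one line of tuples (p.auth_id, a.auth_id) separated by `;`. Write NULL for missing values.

CROSS JOIN pairs every row of `authors` with every row of `papers`: 3 × 3 = 9 rows.
After projecting and ordering:
p.auth_id | a.auth_id
1 | 1
1 | 7
1 | 7
4 | 1
4 | 1
4 | 7
4 | 7
4 | 7
4 | 7

(1, 1); (1, 7); (1, 7); (4, 1); (4, 1); (4, 7); (4, 7); (4, 7); (4, 7)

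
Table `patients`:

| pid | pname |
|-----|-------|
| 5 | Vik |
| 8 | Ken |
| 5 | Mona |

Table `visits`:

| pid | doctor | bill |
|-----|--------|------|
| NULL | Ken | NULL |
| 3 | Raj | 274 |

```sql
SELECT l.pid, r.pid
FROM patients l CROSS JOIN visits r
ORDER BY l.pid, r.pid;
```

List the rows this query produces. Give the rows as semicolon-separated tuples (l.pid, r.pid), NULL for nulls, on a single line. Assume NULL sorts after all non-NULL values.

CROSS JOIN pairs every row of `patients` with every row of `visits`: 3 × 2 = 6 rows.

(5, 3); (5, 3); (5, NULL); (5, NULL); (8, 3); (8, NULL)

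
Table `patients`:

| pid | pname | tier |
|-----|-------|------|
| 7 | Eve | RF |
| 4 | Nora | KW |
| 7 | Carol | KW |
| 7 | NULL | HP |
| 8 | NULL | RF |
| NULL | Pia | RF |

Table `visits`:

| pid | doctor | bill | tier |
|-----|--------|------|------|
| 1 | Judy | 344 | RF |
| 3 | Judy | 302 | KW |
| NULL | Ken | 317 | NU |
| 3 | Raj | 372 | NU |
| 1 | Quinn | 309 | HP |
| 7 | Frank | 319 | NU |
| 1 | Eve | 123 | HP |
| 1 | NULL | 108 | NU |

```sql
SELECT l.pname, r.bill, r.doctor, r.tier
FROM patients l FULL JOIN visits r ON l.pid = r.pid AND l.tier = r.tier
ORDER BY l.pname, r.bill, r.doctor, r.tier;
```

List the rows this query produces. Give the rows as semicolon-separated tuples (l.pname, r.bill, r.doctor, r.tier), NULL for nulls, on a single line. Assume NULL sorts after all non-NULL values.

FULL OUTER JOIN keeps every row from both sides; unmatched rows get NULL for the other side's columns.
Matching on l.pid = r.pid AND l.tier = r.tier. A NULL in a compared column never satisfies the condition.
- l[0] pid=7, tier=RF → no match; kept with NULLs on the r side.
- l[1] pid=4, tier=KW → no match; kept with NULLs on the r side.
- l[2] pid=7, tier=KW → no match; kept with NULLs on the r side.
- l[3] pid=7, tier=HP → no match; kept with NULLs on the r side.
- l[4] pid=8, tier=RF → no match; kept with NULLs on the r side.
- l[5] pid=NULL, tier=RF → no match; kept with NULLs on the r side.
- plus 8 unmatched r row(s), each kept with NULL l columns.

(Carol, NULL, NULL, NULL); (Eve, NULL, NULL, NULL); (Nora, NULL, NULL, NULL); (Pia, NULL, NULL, NULL); (NULL, 108, NULL, NU); (NULL, 123, Eve, HP); (NULL, 302, Judy, KW); (NULL, 309, Quinn, HP); (NULL, 317, Ken, NU); (NULL, 319, Frank, NU); (NULL, 344, Judy, RF); (NULL, 372, Raj, NU); (NULL, NULL, NULL, NULL); (NULL, NULL, NULL, NULL)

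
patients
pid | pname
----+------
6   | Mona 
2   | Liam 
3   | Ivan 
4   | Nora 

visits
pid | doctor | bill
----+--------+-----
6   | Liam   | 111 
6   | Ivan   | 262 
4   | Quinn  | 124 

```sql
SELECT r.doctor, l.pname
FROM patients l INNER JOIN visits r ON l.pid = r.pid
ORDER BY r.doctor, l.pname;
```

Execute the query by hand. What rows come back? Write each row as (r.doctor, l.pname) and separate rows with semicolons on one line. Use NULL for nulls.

(Ivan, Mona); (Liam, Mona); (Quinn, Nora)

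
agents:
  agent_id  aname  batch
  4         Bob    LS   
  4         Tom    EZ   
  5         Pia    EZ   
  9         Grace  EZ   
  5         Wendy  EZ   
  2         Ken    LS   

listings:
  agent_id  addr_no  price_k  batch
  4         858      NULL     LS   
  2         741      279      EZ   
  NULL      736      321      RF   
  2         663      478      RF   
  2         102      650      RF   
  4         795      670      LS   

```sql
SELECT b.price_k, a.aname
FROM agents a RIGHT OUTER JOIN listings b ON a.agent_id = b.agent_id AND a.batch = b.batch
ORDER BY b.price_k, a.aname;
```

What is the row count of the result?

6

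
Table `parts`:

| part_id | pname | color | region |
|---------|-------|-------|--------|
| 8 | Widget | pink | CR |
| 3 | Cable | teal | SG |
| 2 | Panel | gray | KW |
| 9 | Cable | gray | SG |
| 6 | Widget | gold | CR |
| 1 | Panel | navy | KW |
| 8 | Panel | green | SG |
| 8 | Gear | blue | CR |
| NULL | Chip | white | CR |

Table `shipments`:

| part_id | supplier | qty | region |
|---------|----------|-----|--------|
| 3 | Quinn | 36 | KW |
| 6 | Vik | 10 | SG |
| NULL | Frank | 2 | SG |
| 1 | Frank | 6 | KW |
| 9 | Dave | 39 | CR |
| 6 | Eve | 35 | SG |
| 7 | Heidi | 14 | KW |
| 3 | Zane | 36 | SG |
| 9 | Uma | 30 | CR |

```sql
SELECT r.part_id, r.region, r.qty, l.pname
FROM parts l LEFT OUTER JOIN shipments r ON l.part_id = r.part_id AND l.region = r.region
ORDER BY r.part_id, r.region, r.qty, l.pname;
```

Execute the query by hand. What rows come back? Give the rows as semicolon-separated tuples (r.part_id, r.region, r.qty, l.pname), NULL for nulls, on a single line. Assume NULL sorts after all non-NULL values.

LEFT JOIN keeps every row from `parts`; unmatched rows get NULL for `shipments`'s columns.
Matching on l.part_id = r.part_id AND l.region = r.region. A NULL in a compared column never satisfies the condition.
- part_id=8, region=CR: no r row matches, row kept with r columns NULL.
- part_id=3, region=SG: 1 matching r row(s), so 1 row(s) emitted.
- part_id=2, region=KW: no r row matches, row kept with r columns NULL.
- part_id=9, region=SG: no r row matches, row kept with r columns NULL.
- part_id=6, region=CR: no r row matches, row kept with r columns NULL.
- part_id=1, region=KW: 1 matching r row(s), so 1 row(s) emitted.
- part_id=8, region=SG: no r row matches, row kept with r columns NULL.
- part_id=8, region=CR: no r row matches, row kept with r columns NULL.
- part_id=NULL, region=CR: no r row matches, row kept with r columns NULL.
After projecting and ordering:
r.part_id | r.region | r.qty | l.pname
1 | KW | 6 | Panel
3 | SG | 36 | Cable
NULL | NULL | NULL | Cable
NULL | NULL | NULL | Chip
NULL | NULL | NULL | Gear
NULL | NULL | NULL | Panel
NULL | NULL | NULL | Panel
NULL | NULL | NULL | Widget
NULL | NULL | NULL | Widget

(1, KW, 6, Panel); (3, SG, 36, Cable); (NULL, NULL, NULL, Cable); (NULL, NULL, NULL, Chip); (NULL, NULL, NULL, Gear); (NULL, NULL, NULL, Panel); (NULL, NULL, NULL, Panel); (NULL, NULL, NULL, Widget); (NULL, NULL, NULL, Widget)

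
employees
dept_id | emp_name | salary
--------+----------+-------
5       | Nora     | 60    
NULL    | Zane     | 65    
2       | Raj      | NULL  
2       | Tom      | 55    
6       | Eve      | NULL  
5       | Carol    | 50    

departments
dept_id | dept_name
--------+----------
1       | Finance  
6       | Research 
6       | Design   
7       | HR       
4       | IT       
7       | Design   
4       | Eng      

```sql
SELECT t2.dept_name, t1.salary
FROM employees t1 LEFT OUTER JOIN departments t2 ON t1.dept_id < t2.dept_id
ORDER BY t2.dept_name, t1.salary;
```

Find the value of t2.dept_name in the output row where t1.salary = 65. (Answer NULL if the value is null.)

NULL

LEFT JOIN keeps every row from `employees`; unmatched rows get NULL for `departments`'s columns.
Matching on t1.dept_id < t2.dept_id. A NULL in a compared column never satisfies the condition.
Matched pairs: 22; unmatched t1 rows kept: 1.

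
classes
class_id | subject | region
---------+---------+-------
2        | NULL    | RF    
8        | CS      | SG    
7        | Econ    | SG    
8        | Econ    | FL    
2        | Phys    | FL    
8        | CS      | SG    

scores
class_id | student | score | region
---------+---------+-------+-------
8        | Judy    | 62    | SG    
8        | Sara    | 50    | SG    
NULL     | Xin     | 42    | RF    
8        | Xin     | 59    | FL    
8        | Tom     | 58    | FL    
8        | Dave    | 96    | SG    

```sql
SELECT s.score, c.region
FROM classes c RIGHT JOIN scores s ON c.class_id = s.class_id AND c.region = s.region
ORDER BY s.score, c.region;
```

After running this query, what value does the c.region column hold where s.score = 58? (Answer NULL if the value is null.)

FL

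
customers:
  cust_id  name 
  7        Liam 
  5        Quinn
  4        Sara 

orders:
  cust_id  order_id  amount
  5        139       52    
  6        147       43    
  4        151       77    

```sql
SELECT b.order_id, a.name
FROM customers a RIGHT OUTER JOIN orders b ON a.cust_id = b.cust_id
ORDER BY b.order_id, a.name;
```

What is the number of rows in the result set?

3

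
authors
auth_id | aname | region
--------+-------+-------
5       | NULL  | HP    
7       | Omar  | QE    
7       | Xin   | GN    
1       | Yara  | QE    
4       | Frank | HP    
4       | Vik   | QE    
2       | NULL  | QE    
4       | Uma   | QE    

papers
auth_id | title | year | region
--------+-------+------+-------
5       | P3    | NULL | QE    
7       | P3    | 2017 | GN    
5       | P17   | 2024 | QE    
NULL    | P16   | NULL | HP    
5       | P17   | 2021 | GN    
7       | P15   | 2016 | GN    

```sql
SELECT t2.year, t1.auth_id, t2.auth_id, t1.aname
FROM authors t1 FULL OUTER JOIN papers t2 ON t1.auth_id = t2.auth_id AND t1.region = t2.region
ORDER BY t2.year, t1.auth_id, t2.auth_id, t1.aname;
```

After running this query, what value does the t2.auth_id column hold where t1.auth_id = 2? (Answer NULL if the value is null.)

FULL OUTER JOIN keeps every row from both sides; unmatched rows get NULL for the other side's columns.
Matching on t1.auth_id = t2.auth_id AND t1.region = t2.region. A NULL in a compared column never satisfies the condition.
Matched pairs: 2; unmatched t1 rows kept: 7; unmatched t2 rows kept: 4.

NULL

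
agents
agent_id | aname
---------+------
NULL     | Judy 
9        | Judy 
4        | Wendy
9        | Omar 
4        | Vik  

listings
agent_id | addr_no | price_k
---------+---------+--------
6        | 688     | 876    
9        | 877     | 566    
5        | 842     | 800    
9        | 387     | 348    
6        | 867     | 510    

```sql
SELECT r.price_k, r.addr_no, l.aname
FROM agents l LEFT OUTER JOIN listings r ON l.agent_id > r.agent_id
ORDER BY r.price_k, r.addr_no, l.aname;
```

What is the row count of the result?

9

LEFT JOIN keeps every row from `agents`; unmatched rows get NULL for `listings`'s columns.
Matching on l.agent_id > r.agent_id. A NULL in a compared column never satisfies the condition.
- l row (agent_id=NULL): no match → kept, r columns NULL.
- l row (agent_id=9): matches 3 r row(s) → 3 output row(s).
- l row (agent_id=4): no match → kept, r columns NULL.
- l row (agent_id=9): matches 3 r row(s) → 3 output row(s).
- l row (agent_id=4): no match → kept, r columns NULL.
Total: 6 matched + 3 padded = 9 rows.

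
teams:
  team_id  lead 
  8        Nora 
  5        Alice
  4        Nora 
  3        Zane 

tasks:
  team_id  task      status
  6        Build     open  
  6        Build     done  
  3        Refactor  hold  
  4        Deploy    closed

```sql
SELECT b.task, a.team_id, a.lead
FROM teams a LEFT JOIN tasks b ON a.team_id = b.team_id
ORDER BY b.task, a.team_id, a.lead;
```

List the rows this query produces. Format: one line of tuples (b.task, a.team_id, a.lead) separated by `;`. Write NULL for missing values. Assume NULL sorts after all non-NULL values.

LEFT JOIN keeps every row from `teams`; unmatched rows get NULL for `tasks`'s columns.
Matching on a.team_id = b.team_id.
Matched pairs: 2; unmatched a rows kept: 2.

(Deploy, 4, Nora); (Refactor, 3, Zane); (NULL, 5, Alice); (NULL, 8, Nora)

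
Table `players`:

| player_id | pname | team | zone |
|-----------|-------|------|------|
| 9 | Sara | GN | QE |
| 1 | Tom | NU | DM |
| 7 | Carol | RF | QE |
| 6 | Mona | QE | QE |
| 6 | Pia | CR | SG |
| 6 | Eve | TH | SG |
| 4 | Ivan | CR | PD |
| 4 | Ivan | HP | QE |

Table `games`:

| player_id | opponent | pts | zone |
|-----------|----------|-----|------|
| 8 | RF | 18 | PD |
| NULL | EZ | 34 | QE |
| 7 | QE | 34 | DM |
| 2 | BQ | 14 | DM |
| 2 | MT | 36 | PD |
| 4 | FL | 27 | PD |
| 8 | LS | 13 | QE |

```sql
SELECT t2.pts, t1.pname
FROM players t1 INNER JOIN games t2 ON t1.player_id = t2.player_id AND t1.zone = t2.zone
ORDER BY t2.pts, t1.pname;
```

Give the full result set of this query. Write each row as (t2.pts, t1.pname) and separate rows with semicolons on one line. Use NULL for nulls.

(27, Ivan)

INNER JOIN keeps only pairs where the ON condition holds.
Matching on t1.player_id = t2.player_id AND t1.zone = t2.zone. A NULL in a compared column never satisfies the condition.
- t1 row (player_id=9, zone=QE): no match → dropped.
- t1 row (player_id=1, zone=DM): no match → dropped.
- t1 row (player_id=7, zone=QE): no match → dropped.
- t1 row (player_id=6, zone=QE): no match → dropped.
- t1 row (player_id=6, zone=SG): no match → dropped.
- t1 row (player_id=6, zone=SG): no match → dropped.
- t1 row (player_id=4, zone=PD): matches 1 t2 row(s) → 1 output row(s).
- t1 row (player_id=4, zone=QE): no match → dropped.
After projecting and ordering:
t2.pts | t1.pname
27 | Ivan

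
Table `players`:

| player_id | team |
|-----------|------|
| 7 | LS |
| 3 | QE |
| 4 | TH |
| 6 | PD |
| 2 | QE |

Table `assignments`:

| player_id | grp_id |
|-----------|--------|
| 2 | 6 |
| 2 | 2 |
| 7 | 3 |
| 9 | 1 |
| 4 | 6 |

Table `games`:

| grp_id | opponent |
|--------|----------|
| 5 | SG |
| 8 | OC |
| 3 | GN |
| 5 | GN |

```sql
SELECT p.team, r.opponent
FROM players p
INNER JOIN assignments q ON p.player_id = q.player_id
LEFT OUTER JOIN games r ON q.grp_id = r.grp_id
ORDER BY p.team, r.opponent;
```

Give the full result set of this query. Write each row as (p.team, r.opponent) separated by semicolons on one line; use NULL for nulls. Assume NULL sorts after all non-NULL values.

Evaluate left to right. First `players p INNER JOIN assignments q` on player_id: 4 row(s).
Then LEFT JOIN `games r` on grp_id: each of those 4 rows is kept; rows whose q.grp_id has no match in r get NULL for r's columns.

(LS, GN); (QE, NULL); (QE, NULL); (TH, NULL)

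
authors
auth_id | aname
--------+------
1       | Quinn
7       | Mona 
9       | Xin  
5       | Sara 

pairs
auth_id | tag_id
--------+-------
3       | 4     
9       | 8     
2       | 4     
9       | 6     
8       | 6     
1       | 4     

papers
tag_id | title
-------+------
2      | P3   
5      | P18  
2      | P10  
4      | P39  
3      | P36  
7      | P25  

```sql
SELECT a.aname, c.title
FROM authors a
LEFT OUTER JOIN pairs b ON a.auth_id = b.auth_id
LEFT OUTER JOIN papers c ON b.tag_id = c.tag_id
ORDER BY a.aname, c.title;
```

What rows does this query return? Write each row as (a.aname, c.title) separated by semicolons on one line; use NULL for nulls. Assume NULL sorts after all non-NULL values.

(Mona, NULL); (Quinn, P39); (Sara, NULL); (Xin, NULL); (Xin, NULL)

Evaluate left to right. First `authors a LEFT JOIN pairs b` on auth_id: 5 row(s).
Then LEFT JOIN `papers c` on tag_id: each of those 5 rows is kept; rows whose b.tag_id has no match in c get NULL for c's columns.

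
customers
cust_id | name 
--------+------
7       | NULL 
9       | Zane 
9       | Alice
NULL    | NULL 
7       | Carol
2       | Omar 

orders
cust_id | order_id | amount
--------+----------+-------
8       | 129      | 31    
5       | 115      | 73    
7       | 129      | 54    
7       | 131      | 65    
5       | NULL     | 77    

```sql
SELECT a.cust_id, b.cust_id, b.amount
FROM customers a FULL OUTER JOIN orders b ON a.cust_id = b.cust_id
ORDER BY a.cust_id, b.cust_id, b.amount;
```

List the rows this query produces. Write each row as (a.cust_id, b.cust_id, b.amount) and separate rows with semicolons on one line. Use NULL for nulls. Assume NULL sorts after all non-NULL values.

FULL OUTER JOIN keeps every row from both sides; unmatched rows get NULL for the other side's columns.
Matching on a.cust_id = b.cust_id. A NULL in a compared column never satisfies the condition.
- a[0] cust_id=7 → 2 match(es) in b → 2 row(s).
- a[1] cust_id=9 → no match; kept with NULLs on the b side.
- a[2] cust_id=9 → no match; kept with NULLs on the b side.
- a[3] cust_id=NULL → no match; kept with NULLs on the b side.
- a[4] cust_id=7 → 2 match(es) in b → 2 row(s).
- a[5] cust_id=2 → no match; kept with NULLs on the b side.
- 3 b row(s) had no a match → kept, a columns NULL.

(2, NULL, NULL); (7, 7, 54); (7, 7, 54); (7, 7, 65); (7, 7, 65); (9, NULL, NULL); (9, NULL, NULL); (NULL, 5, 73); (NULL, 5, 77); (NULL, 8, 31); (NULL, NULL, NULL)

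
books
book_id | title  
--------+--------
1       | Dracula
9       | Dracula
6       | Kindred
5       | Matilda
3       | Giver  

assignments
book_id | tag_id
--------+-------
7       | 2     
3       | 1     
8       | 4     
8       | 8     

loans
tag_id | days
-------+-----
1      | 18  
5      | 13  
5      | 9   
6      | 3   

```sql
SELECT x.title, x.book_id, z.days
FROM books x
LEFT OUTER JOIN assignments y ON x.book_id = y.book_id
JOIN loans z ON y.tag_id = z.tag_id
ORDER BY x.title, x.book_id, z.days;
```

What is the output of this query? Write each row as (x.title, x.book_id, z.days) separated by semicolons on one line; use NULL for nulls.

Step 1 — x LEFT JOIN y on book_id → 5 row(s).
Then INNER JOIN `loans z` on tag_id: keep only rows whose y.tag_id appears in z.

(Giver, 3, 18)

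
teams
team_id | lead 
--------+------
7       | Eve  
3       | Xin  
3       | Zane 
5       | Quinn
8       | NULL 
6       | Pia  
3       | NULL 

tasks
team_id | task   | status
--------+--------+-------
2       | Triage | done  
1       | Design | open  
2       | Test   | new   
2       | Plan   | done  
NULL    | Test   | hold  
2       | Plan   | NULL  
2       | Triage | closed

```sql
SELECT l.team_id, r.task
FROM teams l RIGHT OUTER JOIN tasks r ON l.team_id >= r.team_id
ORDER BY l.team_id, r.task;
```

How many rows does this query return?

RIGHT JOIN keeps every row from `tasks`; unmatched rows get NULL for `teams`'s columns.
Matching on l.team_id >= r.team_id. A NULL in a compared column never satisfies the condition.
- l[0] team_id=7 → 6 match(es) in r → 6 row(s).
- l[1] team_id=3 → 6 match(es) in r → 6 row(s).
- l[2] team_id=3 → 6 match(es) in r → 6 row(s).
- l[3] team_id=5 → 6 match(es) in r → 6 row(s).
- l[4] team_id=8 → 6 match(es) in r → 6 row(s).
- l[5] team_id=6 → 6 match(es) in r → 6 row(s).
- l[6] team_id=3 → 6 match(es) in r → 6 row(s).
- plus 1 unmatched r row(s), each kept with NULL l columns.
Total: 42 matched + 1 padded = 43 rows.

43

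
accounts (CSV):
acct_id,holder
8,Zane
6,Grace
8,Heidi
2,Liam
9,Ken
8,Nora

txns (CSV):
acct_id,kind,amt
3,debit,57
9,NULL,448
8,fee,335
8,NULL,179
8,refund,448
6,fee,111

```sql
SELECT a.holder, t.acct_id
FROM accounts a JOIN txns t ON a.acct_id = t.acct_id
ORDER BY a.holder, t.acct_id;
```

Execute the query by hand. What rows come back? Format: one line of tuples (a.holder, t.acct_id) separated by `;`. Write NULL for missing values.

(Grace, 6); (Heidi, 8); (Heidi, 8); (Heidi, 8); (Ken, 9); (Nora, 8); (Nora, 8); (Nora, 8); (Zane, 8); (Zane, 8); (Zane, 8)

INNER JOIN keeps only pairs where the ON condition holds.
Matching on a.acct_id = t.acct_id.
Matched pairs: 11.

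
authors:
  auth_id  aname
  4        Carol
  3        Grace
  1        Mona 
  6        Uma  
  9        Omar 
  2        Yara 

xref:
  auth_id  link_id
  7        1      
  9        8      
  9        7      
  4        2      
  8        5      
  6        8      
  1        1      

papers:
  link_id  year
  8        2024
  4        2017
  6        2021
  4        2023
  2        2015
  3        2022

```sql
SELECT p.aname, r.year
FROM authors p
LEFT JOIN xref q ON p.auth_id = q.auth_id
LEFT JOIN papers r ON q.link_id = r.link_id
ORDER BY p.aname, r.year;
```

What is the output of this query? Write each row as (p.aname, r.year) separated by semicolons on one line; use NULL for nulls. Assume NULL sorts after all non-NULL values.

Evaluate left to right. First `authors p LEFT JOIN xref q` on auth_id: 7 row(s).
Then LEFT JOIN `papers r` on link_id: each of those 7 rows is kept; rows whose q.link_id has no match in r get NULL for r's columns.

(Carol, 2015); (Grace, NULL); (Mona, NULL); (Omar, 2024); (Omar, NULL); (Uma, 2024); (Yara, NULL)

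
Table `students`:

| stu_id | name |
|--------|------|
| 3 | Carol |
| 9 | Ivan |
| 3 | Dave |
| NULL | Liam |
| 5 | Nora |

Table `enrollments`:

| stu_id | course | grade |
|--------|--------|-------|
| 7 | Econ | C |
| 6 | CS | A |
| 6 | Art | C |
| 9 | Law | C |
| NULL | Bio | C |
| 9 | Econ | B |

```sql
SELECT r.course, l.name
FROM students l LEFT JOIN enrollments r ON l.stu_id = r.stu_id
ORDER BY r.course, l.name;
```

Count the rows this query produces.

6

LEFT JOIN keeps every row from `students`; unmatched rows get NULL for `enrollments`'s columns.
Matching on l.stu_id = r.stu_id. A NULL in a compared column never satisfies the condition.
- l (stu_id=3) has no partner → padded with NULL.
- l (stu_id=9) pairs with 2 row(s) of r.
- l (stu_id=3) has no partner → padded with NULL.
- l (stu_id=NULL) has no partner → padded with NULL.
- l (stu_id=5) has no partner → padded with NULL.
Total: 2 matched + 4 padded = 6 rows.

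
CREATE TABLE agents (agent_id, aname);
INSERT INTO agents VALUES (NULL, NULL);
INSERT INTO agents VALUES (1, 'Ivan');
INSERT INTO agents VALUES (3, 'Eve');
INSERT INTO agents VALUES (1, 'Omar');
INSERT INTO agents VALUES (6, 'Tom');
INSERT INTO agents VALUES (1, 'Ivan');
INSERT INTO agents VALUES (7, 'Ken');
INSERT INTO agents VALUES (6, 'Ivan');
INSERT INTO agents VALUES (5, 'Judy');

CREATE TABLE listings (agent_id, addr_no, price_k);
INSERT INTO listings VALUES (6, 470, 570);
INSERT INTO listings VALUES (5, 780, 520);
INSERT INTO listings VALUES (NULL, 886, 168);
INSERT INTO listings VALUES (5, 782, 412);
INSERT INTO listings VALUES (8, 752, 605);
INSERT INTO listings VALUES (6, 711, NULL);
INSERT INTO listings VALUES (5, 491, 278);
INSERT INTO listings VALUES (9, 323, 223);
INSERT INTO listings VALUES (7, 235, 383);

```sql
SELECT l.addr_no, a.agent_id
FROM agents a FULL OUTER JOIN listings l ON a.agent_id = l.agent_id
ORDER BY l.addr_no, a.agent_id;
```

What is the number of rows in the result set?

FULL OUTER JOIN keeps every row from both sides; unmatched rows get NULL for the other side's columns.
Matching on a.agent_id = l.agent_id. A NULL in a compared column never satisfies the condition.
- a[0] agent_id=NULL → no match; kept with NULLs on the l side.
- a[1] agent_id=1 → no match; kept with NULLs on the l side.
- a[2] agent_id=3 → no match; kept with NULLs on the l side.
- a[3] agent_id=1 → no match; kept with NULLs on the l side.
- a[4] agent_id=6 → 2 match(es) in l → 2 row(s).
- a[5] agent_id=1 → no match; kept with NULLs on the l side.
- a[6] agent_id=7 → 1 match(es) in l → 1 row(s).
- a[7] agent_id=6 → 2 match(es) in l → 2 row(s).
- a[8] agent_id=5 → 3 match(es) in l → 3 row(s).
- 3 l row(s) had no a match → kept, a columns NULL.
Total: 8 matched + 8 padded = 16 rows.

16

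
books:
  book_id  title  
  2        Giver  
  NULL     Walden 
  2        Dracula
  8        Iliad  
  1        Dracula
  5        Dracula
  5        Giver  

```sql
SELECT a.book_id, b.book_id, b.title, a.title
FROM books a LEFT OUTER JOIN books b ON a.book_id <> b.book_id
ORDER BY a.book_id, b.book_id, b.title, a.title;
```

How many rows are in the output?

27

LEFT JOIN keeps every row from `books a`; unmatched rows get NULL for `books b`'s columns.
Matching on a.book_id <> b.book_id. A NULL in a compared column never satisfies the condition.
Matched pairs: 26; unmatched a rows kept: 1.
Total: 26 matched + 1 padded = 27 rows.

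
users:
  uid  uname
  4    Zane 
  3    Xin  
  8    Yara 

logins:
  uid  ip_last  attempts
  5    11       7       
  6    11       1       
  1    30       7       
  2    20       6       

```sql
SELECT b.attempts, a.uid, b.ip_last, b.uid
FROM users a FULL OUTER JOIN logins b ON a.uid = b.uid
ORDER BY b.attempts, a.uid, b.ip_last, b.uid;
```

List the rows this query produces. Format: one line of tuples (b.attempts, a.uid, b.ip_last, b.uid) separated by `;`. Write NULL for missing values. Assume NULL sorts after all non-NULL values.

(1, NULL, 11, 6); (6, NULL, 20, 2); (7, NULL, 11, 5); (7, NULL, 30, 1); (NULL, 3, NULL, NULL); (NULL, 4, NULL, NULL); (NULL, 8, NULL, NULL)

FULL OUTER JOIN keeps every row from both sides; unmatched rows get NULL for the other side's columns.
Matching on a.uid = b.uid.
- a row (uid=4): no match → kept, b columns NULL.
- a row (uid=3): no match → kept, b columns NULL.
- a row (uid=8): no match → kept, b columns NULL.
- plus 4 unmatched b row(s), each kept with NULL a columns.
After projecting and ordering:
b.attempts | a.uid | b.ip_last | b.uid
1 | NULL | 11 | 6
6 | NULL | 20 | 2
7 | NULL | 11 | 5
7 | NULL | 30 | 1
NULL | 3 | NULL | NULL
NULL | 4 | NULL | NULL
NULL | 8 | NULL | NULL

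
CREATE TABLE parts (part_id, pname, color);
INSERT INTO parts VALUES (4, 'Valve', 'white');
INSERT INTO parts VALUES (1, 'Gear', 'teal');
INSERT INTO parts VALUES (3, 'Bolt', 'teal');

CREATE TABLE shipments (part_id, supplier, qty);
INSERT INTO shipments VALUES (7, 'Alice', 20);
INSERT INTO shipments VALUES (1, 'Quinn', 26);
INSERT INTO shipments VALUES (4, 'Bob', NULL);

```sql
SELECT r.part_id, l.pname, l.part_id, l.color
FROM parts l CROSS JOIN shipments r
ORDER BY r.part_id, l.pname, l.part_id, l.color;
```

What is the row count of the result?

CROSS JOIN pairs every row of `parts` with every row of `shipments`: 3 × 3 = 9 rows.

9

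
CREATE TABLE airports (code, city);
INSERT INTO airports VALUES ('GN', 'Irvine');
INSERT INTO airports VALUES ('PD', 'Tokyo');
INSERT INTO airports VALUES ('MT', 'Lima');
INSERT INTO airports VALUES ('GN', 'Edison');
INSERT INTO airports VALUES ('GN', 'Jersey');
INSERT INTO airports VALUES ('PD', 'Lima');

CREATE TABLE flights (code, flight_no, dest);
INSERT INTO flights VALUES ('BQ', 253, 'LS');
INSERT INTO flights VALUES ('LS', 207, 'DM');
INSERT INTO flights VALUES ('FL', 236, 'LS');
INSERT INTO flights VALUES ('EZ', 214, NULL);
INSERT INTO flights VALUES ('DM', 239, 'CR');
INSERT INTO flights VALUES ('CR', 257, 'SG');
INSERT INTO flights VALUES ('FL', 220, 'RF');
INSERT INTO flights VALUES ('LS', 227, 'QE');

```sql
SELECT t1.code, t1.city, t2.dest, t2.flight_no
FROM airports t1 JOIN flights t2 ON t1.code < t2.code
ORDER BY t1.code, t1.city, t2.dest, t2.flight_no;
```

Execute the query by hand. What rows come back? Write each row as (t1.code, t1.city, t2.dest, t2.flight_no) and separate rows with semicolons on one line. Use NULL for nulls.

INNER JOIN keeps only pairs where the ON condition holds.
Matching on t1.code < t2.code.
- t1[0] code=GN → 2 match(es) in t2 → 2 row(s).
- t1[1] code=PD → no match; dropped.
- t1[2] code=MT → no match; dropped.
- t1[3] code=GN → 2 match(es) in t2 → 2 row(s).
- t1[4] code=GN → 2 match(es) in t2 → 2 row(s).
- t1[5] code=PD → no match; dropped.
After projecting and ordering:
t1.code | t1.city | t2.dest | t2.flight_no
GN | Edison | DM | 207
GN | Edison | QE | 227
GN | Irvine | DM | 207
GN | Irvine | QE | 227
GN | Jersey | DM | 207
GN | Jersey | QE | 227

(GN, Edison, DM, 207); (GN, Edison, QE, 227); (GN, Irvine, DM, 207); (GN, Irvine, QE, 227); (GN, Jersey, DM, 207); (GN, Jersey, QE, 227)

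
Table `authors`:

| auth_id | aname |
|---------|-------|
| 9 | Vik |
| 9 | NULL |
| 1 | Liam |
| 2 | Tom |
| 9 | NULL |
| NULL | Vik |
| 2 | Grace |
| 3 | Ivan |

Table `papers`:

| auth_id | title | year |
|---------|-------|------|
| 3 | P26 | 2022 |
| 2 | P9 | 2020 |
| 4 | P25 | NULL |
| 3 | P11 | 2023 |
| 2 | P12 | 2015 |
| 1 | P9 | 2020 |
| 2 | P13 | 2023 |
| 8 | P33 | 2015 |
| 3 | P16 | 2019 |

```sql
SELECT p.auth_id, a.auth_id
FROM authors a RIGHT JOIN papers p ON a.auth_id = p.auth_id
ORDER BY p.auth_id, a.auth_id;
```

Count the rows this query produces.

12

RIGHT JOIN keeps every row from `papers`; unmatched rows get NULL for `authors`'s columns.
Matching on a.auth_id = p.auth_id. A NULL in a compared column never satisfies the condition.
- a row (auth_id=9): no match.
- a row (auth_id=9): no match.
- a row (auth_id=1): matches 1 p row(s) → 1 output row(s).
- a row (auth_id=2): matches 3 p row(s) → 3 output row(s).
- a row (auth_id=9): no match.
- a row (auth_id=NULL): no match.
- a row (auth_id=2): matches 3 p row(s) → 3 output row(s).
- a row (auth_id=3): matches 3 p row(s) → 3 output row(s).
- 2 p row(s) had no a match → kept, a columns NULL.
Total: 10 matched + 2 padded = 12 rows.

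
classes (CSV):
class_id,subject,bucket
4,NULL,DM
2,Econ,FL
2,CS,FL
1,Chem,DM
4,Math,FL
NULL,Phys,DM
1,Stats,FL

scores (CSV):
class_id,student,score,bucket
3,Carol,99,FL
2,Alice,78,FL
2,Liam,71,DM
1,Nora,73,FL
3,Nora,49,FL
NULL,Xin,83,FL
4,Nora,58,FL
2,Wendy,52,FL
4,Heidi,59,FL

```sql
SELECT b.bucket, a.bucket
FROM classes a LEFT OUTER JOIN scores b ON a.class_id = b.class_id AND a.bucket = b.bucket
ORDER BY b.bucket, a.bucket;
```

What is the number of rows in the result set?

LEFT JOIN keeps every row from `classes`; unmatched rows get NULL for `scores`'s columns.
Matching on a.class_id = b.class_id AND a.bucket = b.bucket. A NULL in a compared column never satisfies the condition.
- a[0] class_id=4, bucket=DM → no match; kept with NULLs on the b side.
- a[1] class_id=2, bucket=FL → 2 match(es) in b → 2 row(s).
- a[2] class_id=2, bucket=FL → 2 match(es) in b → 2 row(s).
- a[3] class_id=1, bucket=DM → no match; kept with NULLs on the b side.
- a[4] class_id=4, bucket=FL → 2 match(es) in b → 2 row(s).
- a[5] class_id=NULL, bucket=DM → no match; kept with NULLs on the b side.
- a[6] class_id=1, bucket=FL → 1 match(es) in b → 1 row(s).
Total: 7 matched + 3 padded = 10 rows.

10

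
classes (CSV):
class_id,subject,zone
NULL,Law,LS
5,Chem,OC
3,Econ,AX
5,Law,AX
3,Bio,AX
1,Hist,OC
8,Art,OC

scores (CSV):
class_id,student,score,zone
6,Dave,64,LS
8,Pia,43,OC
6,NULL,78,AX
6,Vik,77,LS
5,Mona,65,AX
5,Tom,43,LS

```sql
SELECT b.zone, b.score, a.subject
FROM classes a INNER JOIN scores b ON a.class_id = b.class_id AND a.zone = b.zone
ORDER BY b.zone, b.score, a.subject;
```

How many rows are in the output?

2

INNER JOIN keeps only pairs where the ON condition holds.
Matching on a.class_id = b.class_id AND a.zone = b.zone. A NULL in a compared column never satisfies the condition.
- class_id=NULL, zone=LS: no matching b row, dropped.
- class_id=5, zone=OC: no matching b row, dropped.
- class_id=3, zone=AX: no matching b row, dropped.
- class_id=5, zone=AX: 1 matching b row(s), so 1 row(s) emitted.
- class_id=3, zone=AX: no matching b row, dropped.
- class_id=1, zone=OC: no matching b row, dropped.
- class_id=8, zone=OC: 1 matching b row(s), so 1 row(s) emitted.
Total: 2 rows.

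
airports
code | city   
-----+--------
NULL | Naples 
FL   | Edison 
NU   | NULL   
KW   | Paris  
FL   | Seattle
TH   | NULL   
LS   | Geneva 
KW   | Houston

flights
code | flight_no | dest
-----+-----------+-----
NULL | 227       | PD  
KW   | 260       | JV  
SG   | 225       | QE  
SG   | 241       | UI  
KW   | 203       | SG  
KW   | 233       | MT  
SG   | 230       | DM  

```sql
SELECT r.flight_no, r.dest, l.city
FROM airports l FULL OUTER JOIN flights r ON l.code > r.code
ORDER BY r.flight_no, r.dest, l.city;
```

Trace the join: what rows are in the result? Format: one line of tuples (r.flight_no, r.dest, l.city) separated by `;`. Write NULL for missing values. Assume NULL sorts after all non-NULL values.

FULL OUTER JOIN keeps every row from both sides; unmatched rows get NULL for the other side's columns.
Matching on l.code > r.code. A NULL in a compared column never satisfies the condition.
- l row (code=NULL): no match → kept, r columns NULL.
- l row (code=FL): no match → kept, r columns NULL.
- l row (code=NU): matches 3 r row(s) → 3 output row(s).
- l row (code=KW): no match → kept, r columns NULL.
- l row (code=FL): no match → kept, r columns NULL.
- l row (code=TH): matches 6 r row(s) → 6 output row(s).
- l row (code=LS): matches 3 r row(s) → 3 output row(s).
- l row (code=KW): no match → kept, r columns NULL.
- 1 row(s) from r found no l partner → padded with NULL.

(203, SG, Geneva); (203, SG, NULL); (203, SG, NULL); (225, QE, NULL); (227, PD, NULL); (230, DM, NULL); (233, MT, Geneva); (233, MT, NULL); (233, MT, NULL); (241, UI, NULL); (260, JV, Geneva); (260, JV, NULL); (260, JV, NULL); (NULL, NULL, Edison); (NULL, NULL, Houston); (NULL, NULL, Naples); (NULL, NULL, Paris); (NULL, NULL, Seattle)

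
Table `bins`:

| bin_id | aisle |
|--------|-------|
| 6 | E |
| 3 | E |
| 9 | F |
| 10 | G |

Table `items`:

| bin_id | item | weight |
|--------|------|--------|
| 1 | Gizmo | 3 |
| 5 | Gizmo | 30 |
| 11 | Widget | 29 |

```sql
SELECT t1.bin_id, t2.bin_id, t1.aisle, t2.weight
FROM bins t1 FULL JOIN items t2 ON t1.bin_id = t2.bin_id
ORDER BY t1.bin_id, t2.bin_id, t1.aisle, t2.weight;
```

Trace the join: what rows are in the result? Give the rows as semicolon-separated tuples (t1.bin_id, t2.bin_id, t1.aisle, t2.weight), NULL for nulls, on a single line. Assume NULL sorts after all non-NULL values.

FULL OUTER JOIN keeps every row from both sides; unmatched rows get NULL for the other side's columns.
Matching on t1.bin_id = t2.bin_id.
- t1 row (bin_id=6): no match → kept, t2 columns NULL.
- t1 row (bin_id=3): no match → kept, t2 columns NULL.
- t1 row (bin_id=9): no match → kept, t2 columns NULL.
- t1 row (bin_id=10): no match → kept, t2 columns NULL.
- 3 t2 row(s) had no t1 match → kept, t1 columns NULL.
After projecting and ordering:
t1.bin_id | t2.bin_id | t1.aisle | t2.weight
3 | NULL | E | NULL
6 | NULL | E | NULL
9 | NULL | F | NULL
10 | NULL | G | NULL
NULL | 1 | NULL | 3
NULL | 5 | NULL | 30
NULL | 11 | NULL | 29

(3, NULL, E, NULL); (6, NULL, E, NULL); (9, NULL, F, NULL); (10, NULL, G, NULL); (NULL, 1, NULL, 3); (NULL, 5, NULL, 30); (NULL, 11, NULL, 29)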